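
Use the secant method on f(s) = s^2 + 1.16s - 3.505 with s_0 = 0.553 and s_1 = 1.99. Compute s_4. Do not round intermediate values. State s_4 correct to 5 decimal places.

1.38063

f(s_0) = -2.557711, f(s_1) = 2.763500
s_2 = 1.990000 - (2.763500)·(1.990000 - 0.553000)/(2.763500 - (-2.557711)) = 1.243713; f(s_2) = -0.515470
s_3 = 1.243713 - (-0.515470)·(1.243713 - 1.990000)/(-0.515470 - (2.763500)) = 1.361033; f(s_3) = -0.073790
s_4 = 1.361033 - (-0.073790)·(1.361033 - 1.243713)/(-0.073790 - (-0.515470)) = 1.380633; f(s_4) = 0.002684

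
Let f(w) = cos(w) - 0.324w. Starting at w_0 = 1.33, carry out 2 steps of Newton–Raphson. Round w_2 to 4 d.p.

1.1789

Newton update: w ← w − f(w)/f'(w).
f'(w) = -sin(w) - 0.324
w_0 = 1.330000: f = -0.192444, f' = -1.295148 → w_1 = 1.330000 - (-0.192444)/(-1.295148) = 1.181412
w_1 = 1.181412: f = -0.003158, f' = -1.249143 → w_2 = 1.181412 - (-0.003158)/(-1.249143) = 1.178883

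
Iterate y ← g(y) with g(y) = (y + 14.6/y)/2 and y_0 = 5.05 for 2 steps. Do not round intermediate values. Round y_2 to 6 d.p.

3.823811

y_1 = g(5.050000) = 3.970545
y_2 = g(3.970545) = 3.823811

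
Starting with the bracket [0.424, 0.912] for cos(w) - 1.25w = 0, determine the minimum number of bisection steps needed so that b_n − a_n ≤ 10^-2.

6

Initial width b − a = 0.912 − 0.424 = 0.488000.
After n steps the width is (b−a)/2^n; need (b−a)/2^n ≤ 10^-2.
So n ≥ log₂(0.488000/10^-2) = log₂(48.8000) ≈ 5.6088.
Hence n = 6.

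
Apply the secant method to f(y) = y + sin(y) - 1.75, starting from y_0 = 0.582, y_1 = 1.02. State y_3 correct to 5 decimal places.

0.94141

f(y_0) = -0.618304, f(y_1) = 0.122108
y_2 = 1.020000 - (0.122108)·(1.020000 - 0.582000)/(0.122108 - (-0.618304)) = 0.947765; f(y_2) = 0.009879
y_3 = 0.947765 - (0.009879)·(0.947765 - 1.020000)/(0.009879 - (0.122108)) = 0.941407; f(y_3) = -0.000206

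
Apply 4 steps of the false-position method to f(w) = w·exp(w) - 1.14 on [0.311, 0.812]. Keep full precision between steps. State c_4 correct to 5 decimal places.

0.61566

f(0.311000) = -0.715551, f(0.812000) = 0.688956
step 1: c = 0.566243, f(c) = -0.142485 < 0 → new bracket [0.566243, 0.812000]
step 2: c = 0.608359, f(c) = -0.022193 < 0 → new bracket [0.608359, 0.812000]
step 3: c = 0.614714, f(c) = -0.003315 < 0 → new bracket [0.614714, 0.812000]
step 4: c = 0.615659, f(c) = -0.000492 < 0 → new bracket [0.615659, 0.812000]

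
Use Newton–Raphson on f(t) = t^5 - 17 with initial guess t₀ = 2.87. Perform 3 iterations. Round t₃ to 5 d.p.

Newton update: t ← t − f(t)/f'(t).
f'(t) = 5t⁴
t_0 = 2.870000: f = 177.719517, f' = 339.232608 → t_1 = 2.870000 - (177.719517)/(339.232608) = 2.346113
t_1 = 2.346113: f = 54.079560, f' = 151.483659 → t_2 = 2.346113 - (54.079560)/(151.483659) = 1.989114
t_2 = 1.989114: f = 14.138534, f' = 78.272379 → t_3 = 1.989114 - (14.138534)/(78.272379) = 1.808481

1.80848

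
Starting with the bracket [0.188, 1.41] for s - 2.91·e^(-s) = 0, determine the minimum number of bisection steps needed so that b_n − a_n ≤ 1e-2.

7

Initial width b − a = 1.41 − 0.188 = 1.222000.
After n steps the width is (b−a)/2^n; need (b−a)/2^n ≤ 1e-2.
So n ≥ log₂(1.222000/1e-2) = log₂(122.2000) ≈ 6.9331.
Hence n = 7.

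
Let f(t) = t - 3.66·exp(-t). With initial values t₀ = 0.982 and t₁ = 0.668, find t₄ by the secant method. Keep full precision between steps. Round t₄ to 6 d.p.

Secant update: t_(k+1) = t_k − f(t_k)·(t_k − t_(k-1))/(f(t_k) − f(t_(k-1))).
f(t_0) = -0.388894, f(t_1) = -1.208603
t_2 = 0.668000 - (-1.208603)·(0.668000 - 0.982000)/(-1.208603 - (-0.388894)) = 1.130971; f(t_2) = -0.050183
t_3 = 1.130971 - (-0.050183)·(1.130971 - 0.668000)/(-0.050183 - (-1.208603)) = 1.151027; f(t_3) = -0.006674
t_4 = 1.151027 - (-0.006674)·(1.151027 - 1.130971)/(-0.006674 - (-0.050183)) = 1.154103; f(t_4) = -0.000041

1.154103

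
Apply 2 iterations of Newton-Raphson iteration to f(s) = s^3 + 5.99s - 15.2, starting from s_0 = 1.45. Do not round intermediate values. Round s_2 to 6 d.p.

1.707288

f'(s) = 3s^2 + 5.99
s_0 = 1.450000: f = -3.465875, f' = 12.297500 → s_1 = 1.450000 - (-3.465875)/(12.297500) = 1.731836
s_1 = 1.731836: f = 0.367913, f' = 14.987765 → s_2 = 1.731836 - (0.367913)/(14.987765) = 1.707288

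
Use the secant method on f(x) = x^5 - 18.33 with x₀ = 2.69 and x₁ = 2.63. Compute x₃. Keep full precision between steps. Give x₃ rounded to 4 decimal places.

2.0081

Secant update: x_(k+1) = x_k − f(x_k)·(x_k − x_(k-1))/(f(x_k) − f(x_(k-1))).
f(x_0) = 122.521475, f(x_1) = 107.498420
x_2 = 2.630000 - (107.498420)·(2.630000 - 2.690000)/(107.498420 - (122.521475)) = 2.200666; f(x_2) = 33.284400
x_3 = 2.200666 - (33.284400)·(2.200666 - 2.630000)/(33.284400 - (107.498420)) = 2.008113; f(x_3) = 14.324361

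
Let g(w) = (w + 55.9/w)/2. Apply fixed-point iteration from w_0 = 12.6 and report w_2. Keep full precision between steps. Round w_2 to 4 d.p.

w_1 = g(12.600000) = 8.518254
w_2 = g(8.518254) = 7.540316

7.5403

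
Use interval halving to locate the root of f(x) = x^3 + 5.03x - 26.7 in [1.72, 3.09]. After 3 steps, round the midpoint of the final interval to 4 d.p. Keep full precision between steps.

f(1.720000) = -12.959952, f(3.090000) = 18.346329 (opposite signs)
step 1: m = 2.405000, f(m) = -0.692270 < 0 → root in [2.405000, 3.090000]
step 2: m = 2.747500, f(m) = 7.860133 > 0 → root in [2.405000, 2.747500]
step 3: m = 2.576250, f(m) = 3.357274 > 0 → root in [2.405000, 2.576250]
Midpoint of [2.405000, 2.576250] = 2.490625

2.4906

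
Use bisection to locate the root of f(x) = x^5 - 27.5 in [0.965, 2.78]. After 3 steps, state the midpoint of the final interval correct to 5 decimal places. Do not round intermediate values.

f(0.965000) = -26.663171, f(2.780000) = 138.544303 (opposite signs)
step 1: m = 1.872500, f(m) = -4.479798 < 0 → root in [1.872500, 2.780000]
step 2: m = 2.326250, f(m) = 40.621144 > 0 → root in [1.872500, 2.326250]
step 3: m = 2.099375, f(m) = 13.280271 > 0 → root in [1.872500, 2.099375]
Midpoint of [1.872500, 2.099375] = 1.985937

1.98594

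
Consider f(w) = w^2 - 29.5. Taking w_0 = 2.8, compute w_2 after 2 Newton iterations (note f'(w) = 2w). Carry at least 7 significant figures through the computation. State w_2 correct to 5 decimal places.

5.54603

Newton update: w ← w − f(w)/f'(w).
w_0 = 2.800000: f = -21.660000, f' = 5.600000 → w_1 = 2.800000 - (-21.660000)/(5.600000) = 6.667857
w_1 = 6.667857: f = 14.960319, f' = 13.335714 → w_2 = 6.667857 - (14.960319)/(13.335714) = 5.546034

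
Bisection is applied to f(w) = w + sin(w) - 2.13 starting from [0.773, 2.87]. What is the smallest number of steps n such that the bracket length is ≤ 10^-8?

28

Initial width b − a = 2.87 − 0.773 = 2.097000.
After n steps the width is (b−a)/2^n; need (b−a)/2^n ≤ 10^-8.
So n ≥ log₂(2.097000/10^-8) = log₂(209700000.0000) ≈ 27.6438.
Hence n = 28.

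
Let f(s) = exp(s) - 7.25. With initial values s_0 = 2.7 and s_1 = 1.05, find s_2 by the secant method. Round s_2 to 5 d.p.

f(s_0) = 7.629732, f(s_1) = -4.392349
s_2 = 1.050000 - (-4.392349)·(1.050000 - 2.700000)/(-4.392349 - (7.629732)) = 1.652839; f(s_2) = -2.028218

1.65284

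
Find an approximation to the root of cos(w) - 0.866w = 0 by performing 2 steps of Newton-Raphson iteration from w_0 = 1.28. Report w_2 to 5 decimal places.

0.80262

Newton update: w ← w − f(w)/f'(w).
f'(w) = -sin(w) - 0.866
w_0 = 1.280000: f = -0.821765, f' = -1.824016 → w_1 = 1.280000 - (-0.821765)/(-1.824016) = 0.829475
w_1 = 0.829475: f = -0.043062, f' = -1.603577 → w_2 = 0.829475 - (-0.043062)/(-1.603577) = 0.802621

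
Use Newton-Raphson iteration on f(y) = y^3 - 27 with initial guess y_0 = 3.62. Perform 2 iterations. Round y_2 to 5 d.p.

f'(y) = 3y^2
y_0 = 3.620000: f = 20.437928, f' = 39.313200 → y_1 = 3.620000 - (20.437928)/(39.313200) = 3.100126
y_1 = 3.100126: f = 2.794620, f' = 28.832335 → y_2 = 3.100126 - (2.794620)/(28.832335) = 3.003199

3.00320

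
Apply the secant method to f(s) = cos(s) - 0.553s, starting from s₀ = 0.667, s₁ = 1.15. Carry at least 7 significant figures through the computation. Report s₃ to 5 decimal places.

0.99056

f(s_0) = 0.416830, f(s_1) = -0.227463
s_2 = 1.150000 - (-0.227463)·(1.150000 - 0.667000)/(-0.227463 - (0.416830)) = 0.979481; f(s_2) = 0.015801
s_3 = 0.979481 - (0.015801)·(0.979481 - 1.150000)/(0.015801 - (-0.227463)) = 0.990557; f(s_3) = 0.000447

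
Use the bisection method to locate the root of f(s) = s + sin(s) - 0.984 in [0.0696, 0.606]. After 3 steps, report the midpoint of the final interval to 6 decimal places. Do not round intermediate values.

f(0.069600) = -0.844856, f(0.606000) = 0.191584 (opposite signs)
step 1: m = 0.337800, f(m) = -0.314788 < 0 → root in [0.337800, 0.606000]
step 2: m = 0.471900, f(m) = -0.057521 < 0 → root in [0.471900, 0.606000]
step 3: m = 0.538950, f(m) = 0.068185 > 0 → root in [0.471900, 0.538950]
Midpoint of [0.471900, 0.538950] = 0.505425

0.505425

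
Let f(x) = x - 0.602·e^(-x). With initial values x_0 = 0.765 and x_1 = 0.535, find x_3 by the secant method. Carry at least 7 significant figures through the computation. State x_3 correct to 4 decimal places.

0.4026

f(x_0) = 0.484869, f(x_1) = 0.182427
x_2 = 0.535000 - (0.182427)·(0.535000 - 0.765000)/(0.182427 - (0.484869)) = 0.396268; f(x_2) = -0.008773
x_3 = 0.396268 - (-0.008773)·(0.396268 - 0.535000)/(-0.008773 - (0.182427)) = 0.402634; f(x_3) = 0.000163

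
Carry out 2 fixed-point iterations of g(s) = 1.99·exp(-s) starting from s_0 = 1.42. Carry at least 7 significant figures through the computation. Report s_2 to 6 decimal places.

s_1 = g(1.420000) = 0.481011
s_2 = g(0.481011) = 1.230135

1.230135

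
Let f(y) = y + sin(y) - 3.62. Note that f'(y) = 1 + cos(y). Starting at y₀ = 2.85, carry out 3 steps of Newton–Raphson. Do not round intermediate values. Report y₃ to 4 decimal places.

1.9827

y_0 = 2.850000: f = -0.482522, f' = 0.042213 → y_1 = 2.850000 - (-0.482522)/(0.042213) = 14.280713
y_1 = 14.280713: f = 11.650428, f' = 0.856946 → y_2 = 14.280713 - (11.650428)/(0.856946) = 0.685425
y_2 = 0.685425: f = -2.301572, f' = 1.774150 → y_3 = 0.685425 - (-2.301572)/(1.774150) = 1.982707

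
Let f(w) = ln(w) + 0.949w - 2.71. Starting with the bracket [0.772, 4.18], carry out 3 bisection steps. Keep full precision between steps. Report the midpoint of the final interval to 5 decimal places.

f(0.772000) = -2.236143, f(4.180000) = 2.687131 (opposite signs)
step 1: m = 2.476000, f(m) = 0.546368 > 0 → root in [0.772000, 2.476000]
step 2: m = 1.624000, f(m) = -0.683932 < 0 → root in [1.624000, 2.476000]
step 3: m = 2.050000, f(m) = -0.046710 < 0 → root in [2.050000, 2.476000]
Midpoint of [2.050000, 2.476000] = 2.263000

2.26300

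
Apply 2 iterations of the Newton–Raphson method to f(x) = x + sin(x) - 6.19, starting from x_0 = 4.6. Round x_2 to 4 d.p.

5.8188

f'(x) = 1 + cos(x)
x_0 = 4.600000: f = -2.583691, f' = 0.887847 → x_1 = 4.600000 - (-2.583691)/(0.887847) = 7.510062
x_1 = 7.510062: f = 2.261502, f' = 1.337180 → x_2 = 7.510062 - (2.261502)/(1.337180) = 5.818815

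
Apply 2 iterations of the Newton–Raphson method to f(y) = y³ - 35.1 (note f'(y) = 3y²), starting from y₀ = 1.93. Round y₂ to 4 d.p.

Newton update: y ← y − f(y)/f'(y).
y_0 = 1.930000: f = -27.910943, f' = 11.174700 → y_1 = 1.930000 - (-27.910943)/(11.174700) = 4.427691
y_1 = 4.427691: f = 51.702412, f' = 58.813332 → y_2 = 4.427691 - (51.702412)/(58.813332) = 3.548597

3.5486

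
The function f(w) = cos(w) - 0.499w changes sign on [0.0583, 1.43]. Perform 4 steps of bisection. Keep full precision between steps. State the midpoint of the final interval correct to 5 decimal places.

1.04421

f(0.058300) = 0.969209, f(1.430000) = -0.573238 (opposite signs)
step 1: m = 0.744150, f(m) = 0.364333 > 0 → root in [0.744150, 1.430000]
step 2: m = 1.087075, f(m) = -0.077374 < 0 → root in [0.744150, 1.087075]
step 3: m = 0.915612, f(m) = 0.152414 > 0 → root in [0.915612, 1.087075]
step 4: m = 1.001344, f(m) = 0.039501 > 0 → root in [1.001344, 1.087075]
Midpoint of [1.001344, 1.087075] = 1.044209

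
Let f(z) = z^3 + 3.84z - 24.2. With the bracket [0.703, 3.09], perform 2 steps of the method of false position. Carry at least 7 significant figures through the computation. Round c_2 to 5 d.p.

f(0.703000) = -21.153051, f(3.090000) = 17.169229
step 1: c = 2.020571, f(c) = -8.191604 < 0 → new bracket [2.020571, 3.090000]
step 2: c = 2.365999, f(c) = -1.869816 < 0 → new bracket [2.365999, 3.090000]

2.36600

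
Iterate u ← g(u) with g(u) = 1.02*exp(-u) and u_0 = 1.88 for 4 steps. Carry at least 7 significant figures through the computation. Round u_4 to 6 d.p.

0.666140

u_1 = g(1.880000) = 0.155642
u_2 = g(0.155642) = 0.872983
u_3 = g(0.872983) = 0.426058
u_4 = g(0.426058) = 0.666140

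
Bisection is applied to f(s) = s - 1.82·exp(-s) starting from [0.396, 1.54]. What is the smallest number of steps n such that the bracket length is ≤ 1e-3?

11

Initial width b − a = 1.54 − 0.396 = 1.144000.
After n steps the width is (b−a)/2^n; need (b−a)/2^n ≤ 1e-3.
So n ≥ log₂(1.144000/1e-3) = log₂(1144.0000) ≈ 10.1599.
Hence n = 11.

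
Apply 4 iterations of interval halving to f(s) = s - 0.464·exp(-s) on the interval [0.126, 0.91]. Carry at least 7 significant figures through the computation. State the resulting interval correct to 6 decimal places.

[0.322000, 0.371000]

f(0.126000) = -0.283069, f(0.910000) = 0.723229 (opposite signs)
step 1: m = 0.518000, f(m) = 0.241590 > 0 → root in [0.126000, 0.518000]
step 2: m = 0.322000, f(m) = -0.014260 < 0 → root in [0.322000, 0.518000]
step 3: m = 0.420000, f(m) = 0.115130 > 0 → root in [0.322000, 0.420000]
step 4: m = 0.371000, f(m) = 0.050820 > 0 → root in [0.322000, 0.371000]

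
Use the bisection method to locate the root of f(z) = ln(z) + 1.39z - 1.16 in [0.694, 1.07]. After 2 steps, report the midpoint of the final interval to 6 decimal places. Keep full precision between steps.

f(0.694000) = -0.560623, f(1.070000) = 0.394959 (opposite signs)
step 1: m = 0.882000, f(m) = -0.059583 < 0 → root in [0.882000, 1.070000]
step 2: m = 0.976000, f(m) = 0.172347 > 0 → root in [0.882000, 0.976000]
Midpoint of [0.882000, 0.976000] = 0.929000

0.929000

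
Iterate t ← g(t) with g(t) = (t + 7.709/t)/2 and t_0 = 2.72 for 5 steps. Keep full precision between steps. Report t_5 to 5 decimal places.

t_1 = g(2.720000) = 2.777096
t_2 = g(2.777096) = 2.776509
t_3 = g(2.776509) = 2.776509
t_4 = g(2.776509) = 2.776509
t_5 = g(2.776509) = 2.776509

2.77651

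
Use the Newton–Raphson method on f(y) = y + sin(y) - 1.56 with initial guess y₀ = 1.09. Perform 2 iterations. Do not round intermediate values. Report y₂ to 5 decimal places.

0.82518

f'(y) = 1 + cos(y)
y_0 = 1.090000: f = 0.416627, f' = 1.462485 → y_1 = 1.090000 - (0.416627)/(1.462485) = 0.805124
y_1 = 0.805124: f = -0.033959, f' = 1.693022 → y_2 = 0.805124 - (-0.033959)/(1.693022) = 0.825182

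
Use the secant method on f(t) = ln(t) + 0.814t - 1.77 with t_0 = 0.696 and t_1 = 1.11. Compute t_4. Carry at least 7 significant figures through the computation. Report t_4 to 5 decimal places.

f(t_0) = -1.565862, f(t_1) = -0.762100
t_2 = 1.110000 - (-0.762100)·(1.110000 - 0.696000)/(-0.762100 - (-1.565862)) = 1.502541; f(t_2) = -0.139774
t_3 = 1.502541 - (-0.139774)·(1.502541 - 1.110000)/(-0.139774 - (-0.762100)) = 1.590705; f(t_3) = -0.010988
t_4 = 1.590705 - (-0.010988)·(1.590705 - 1.502541)/(-0.010988 - (-0.139774)) = 1.598228; f(t_4) = -0.000147

1.59823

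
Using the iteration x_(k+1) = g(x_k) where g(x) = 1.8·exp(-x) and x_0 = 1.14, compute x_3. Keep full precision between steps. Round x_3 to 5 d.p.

0.65416

x_1 = g(1.140000) = 0.575674
x_2 = g(0.575674) = 1.012186
x_3 = g(1.012186) = 0.654163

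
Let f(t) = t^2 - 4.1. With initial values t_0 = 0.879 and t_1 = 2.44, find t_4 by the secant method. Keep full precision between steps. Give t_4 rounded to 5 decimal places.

Secant update: t_(k+1) = t_k − f(t_k)·(t_k − t_(k-1))/(f(t_k) − f(t_(k-1))).
f(t_0) = -3.327359, f(t_1) = 1.853600
t_2 = 2.440000 - (1.853600)·(2.440000 - 0.879000)/(1.853600 - (-3.327359)) = 1.881519; f(t_2) = -0.559888
t_3 = 1.881519 - (-0.559888)·(1.881519 - 2.440000)/(-0.559888 - (1.853600)) = 2.011077; f(t_3) = -0.055571
t_4 = 2.011077 - (-0.055571)·(2.011077 - 1.881519)/(-0.055571 - (-0.559888)) = 2.025353; f(t_4) = 0.002053

2.02535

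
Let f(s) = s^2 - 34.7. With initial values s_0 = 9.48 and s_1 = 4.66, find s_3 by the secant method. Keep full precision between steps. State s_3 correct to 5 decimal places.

5.92822

f(s_0) = 55.170400, f(s_1) = -12.984400
s_2 = 4.660000 - (-12.984400)·(4.660000 - 9.480000)/(-12.984400 - (55.170400)) = 5.578274; f(s_2) = -3.582855
s_3 = 5.578274 - (-3.582855)·(5.578274 - 4.660000)/(-3.582855 - (-12.984400)) = 5.928222; f(s_3) = 0.443810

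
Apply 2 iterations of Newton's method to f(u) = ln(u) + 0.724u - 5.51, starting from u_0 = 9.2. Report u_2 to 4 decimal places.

5.3051

f'(u) = 1/u + 0.724
u_0 = 9.200000: f = 3.370003, f' = 0.832696 → u_1 = 9.200000 - (3.370003)/(0.832696) = 5.152899
u_1 = 5.152899: f = -0.139742, f' = 0.918066 → u_2 = 5.152899 - (-0.139742)/(0.918066) = 5.305112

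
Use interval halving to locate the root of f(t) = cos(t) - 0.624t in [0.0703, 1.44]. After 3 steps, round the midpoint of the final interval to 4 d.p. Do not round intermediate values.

1.0120

f(0.070300) = 0.953663, f(1.440000) = -0.768136 (opposite signs)
step 1: m = 0.755150, f(m) = 0.256955 > 0 → root in [0.755150, 1.440000]
step 2: m = 1.097575, f(m) = -0.229131 < 0 → root in [0.755150, 1.097575]
step 3: m = 0.926362, f(m) = 0.022696 > 0 → root in [0.926362, 1.097575]
Midpoint of [0.926362, 1.097575] = 1.011969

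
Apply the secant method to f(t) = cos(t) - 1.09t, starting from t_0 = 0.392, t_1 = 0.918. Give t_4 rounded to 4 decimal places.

0.7011

f(t_0) = 0.496867, f(t_1) = -0.393210
t_2 = 0.918000 - (-0.393210)·(0.918000 - 0.392000)/(-0.393210 - (0.496867)) = 0.685629; f(t_2) = 0.026686
t_3 = 0.685629 - (0.026686)·(0.685629 - 0.918000)/(0.026686 - (-0.393210)) = 0.700397; f(t_3) = 0.001154
t_4 = 0.700397 - (0.001154)·(0.700397 - 0.685629)/(0.001154 - (0.026686)) = 0.701064; f(t_4) = -0.000004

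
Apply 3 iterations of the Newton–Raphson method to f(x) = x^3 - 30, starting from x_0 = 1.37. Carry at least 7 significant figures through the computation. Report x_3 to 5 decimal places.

3.45747

f'(x) = 3x^2
x_0 = 1.370000: f = -27.428647, f' = 5.630700 → x_1 = 1.370000 - (-27.428647)/(5.630700) = 6.241268
x_1 = 6.241268: f = 213.118737, f' = 116.860267 → x_2 = 6.241268 - (213.118737)/(116.860267) = 4.417562
x_2 = 4.417562: f = 56.208076, f' = 58.544562 → x_3 = 4.417562 - (56.208076)/(58.544562) = 3.457471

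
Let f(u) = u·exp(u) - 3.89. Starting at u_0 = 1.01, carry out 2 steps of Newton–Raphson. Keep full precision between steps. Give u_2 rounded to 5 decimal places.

1.18745

Newton update: u ← u − f(u)/f'(u).
f'(u) = (u + 1)·exp(u)
u_0 = 1.010000: f = -1.116943, f' = 5.518658 → u_1 = 1.010000 - (-1.116943)/(5.518658) = 1.212394
u_1 = 1.212394: f = 0.185489, f' = 7.437012 → u_2 = 1.212394 - (0.185489)/(7.437012) = 1.187453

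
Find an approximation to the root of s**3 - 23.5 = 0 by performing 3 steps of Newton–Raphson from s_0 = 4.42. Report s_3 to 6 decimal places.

2.865821

f'(s) = 3s**2
s_0 = 4.420000: f = 62.850888, f' = 58.609200 → s_1 = 4.420000 - (62.850888)/(58.609200) = 3.347628
s_1 = 3.347628: f = 14.015559, f' = 33.619832 → s_2 = 3.347628 - (14.015559)/(33.619832) = 2.930744
s_2 = 2.930744: f = 1.672922, f' = 25.767780 → s_3 = 2.930744 - (1.672922)/(25.767780) = 2.865821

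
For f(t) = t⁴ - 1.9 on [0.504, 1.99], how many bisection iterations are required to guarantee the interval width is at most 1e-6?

Initial width b − a = 1.99 − 0.504 = 1.486000.
After n steps the width is (b−a)/2^n; need (b−a)/2^n ≤ 1e-6.
So n ≥ log₂(1.486000/1e-6) = log₂(1486000.0000) ≈ 20.5030.
Hence n = 21.

21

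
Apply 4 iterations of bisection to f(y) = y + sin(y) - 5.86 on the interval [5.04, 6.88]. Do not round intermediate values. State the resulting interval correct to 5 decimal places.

f(5.040000) = -1.766814, f(6.880000) = 1.582011 (opposite signs)
step 1: m = 5.960000, f(m) = -0.217589 < 0 → root in [5.960000, 6.880000]
step 2: m = 6.420000, f(m) = 0.696388 > 0 → root in [5.960000, 6.420000]
step 3: m = 6.190000, f(m) = 0.236949 > 0 → root in [5.960000, 6.190000]
step 4: m = 6.075000, f(m) = 0.008315 > 0 → root in [5.960000, 6.075000]

[5.96000, 6.07500]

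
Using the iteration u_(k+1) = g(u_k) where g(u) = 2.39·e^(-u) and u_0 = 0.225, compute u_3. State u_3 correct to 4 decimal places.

1.6767

u_1 = g(0.225000) = 1.908454
u_2 = g(1.908454) = 0.354460
u_3 = g(0.354460) = 1.676710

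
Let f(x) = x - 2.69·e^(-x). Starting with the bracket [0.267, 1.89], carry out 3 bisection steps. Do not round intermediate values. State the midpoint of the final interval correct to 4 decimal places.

0.9771

f(0.267000) = -1.792661, f(1.890000) = 1.483617 (opposite signs)
step 1: m = 1.078500, f(m) = 0.163617 > 0 → root in [0.267000, 1.078500]
step 2: m = 0.672750, f(m) = -0.699966 < 0 → root in [0.672750, 1.078500]
step 3: m = 0.875625, f(m) = -0.245033 < 0 → root in [0.875625, 1.078500]
Midpoint of [0.875625, 1.078500] = 0.977062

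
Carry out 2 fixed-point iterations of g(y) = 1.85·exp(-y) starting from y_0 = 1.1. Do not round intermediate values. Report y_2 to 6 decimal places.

y_1 = g(1.100000) = 0.615812
y_2 = g(0.615812) = 0.999374

0.999374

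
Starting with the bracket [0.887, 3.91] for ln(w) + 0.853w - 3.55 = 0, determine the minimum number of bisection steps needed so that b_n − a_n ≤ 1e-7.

25

Initial width b − a = 3.91 − 0.887 = 3.023000.
After n steps the width is (b−a)/2^n; need (b−a)/2^n ≤ 1e-7.
So n ≥ log₂(3.023000/1e-7) = log₂(30230000.0000) ≈ 24.8495.
Hence n = 25.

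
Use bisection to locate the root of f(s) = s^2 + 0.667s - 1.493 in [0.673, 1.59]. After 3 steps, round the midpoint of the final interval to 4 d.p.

f(0.673000) = -0.591180, f(1.590000) = 2.095630 (opposite signs)
step 1: m = 1.131500, f(m) = 0.542003 > 0 → root in [0.673000, 1.131500]
step 2: m = 0.902250, f(m) = -0.077144 < 0 → root in [0.902250, 1.131500]
step 3: m = 1.016875, f(m) = 0.219290 > 0 → root in [0.902250, 1.016875]
Midpoint of [0.902250, 1.016875] = 0.959562

0.9596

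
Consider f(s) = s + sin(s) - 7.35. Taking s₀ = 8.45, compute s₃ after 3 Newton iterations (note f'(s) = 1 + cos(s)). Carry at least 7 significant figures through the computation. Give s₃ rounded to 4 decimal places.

1.0359

s_0 = 8.450000: f = 1.927577, f' = 0.438648 → s_1 = 8.450000 - (1.927577)/(0.438648) = 4.055642
s_1 = 4.055642: f = -4.086341, f' = 0.389456 → s_2 = 4.055642 - (-4.086341)/(0.389456) = 14.548074
s_2 = 14.548074: f = 8.114833, f' = 0.600559 → s_3 = 14.548074 - (8.114833)/(0.600559) = 1.035945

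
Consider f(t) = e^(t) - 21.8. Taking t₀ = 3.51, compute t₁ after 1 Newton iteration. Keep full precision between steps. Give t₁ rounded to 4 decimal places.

3.1618

f'(t) = e^(t)
t_0 = 3.510000: f = 11.648268, f' = 33.448268 → t_1 = 3.510000 - (11.648268)/(33.448268) = 3.161753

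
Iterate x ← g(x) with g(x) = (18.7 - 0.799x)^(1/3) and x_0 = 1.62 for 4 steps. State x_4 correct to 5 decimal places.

2.55399

x_1 = g(1.620000) = 2.591571
x_2 = g(2.591571) = 2.552456
x_3 = g(2.552456) = 2.554054
x_4 = g(2.554054) = 2.553989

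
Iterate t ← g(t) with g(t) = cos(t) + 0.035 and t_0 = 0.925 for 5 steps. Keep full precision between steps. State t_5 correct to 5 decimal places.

t_1 = g(0.925000) = 0.636835
t_2 = g(0.636835) = 0.838982
t_3 = g(0.838982) = 0.703220
t_4 = g(0.703220) = 0.797764
t_5 = g(0.797764) = 0.733309

0.73331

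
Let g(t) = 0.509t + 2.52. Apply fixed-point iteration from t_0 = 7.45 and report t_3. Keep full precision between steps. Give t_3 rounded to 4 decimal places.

t_1 = g(7.450000) = 6.312050
t_2 = g(6.312050) = 5.732833
t_3 = g(5.732833) = 5.438012

5.4380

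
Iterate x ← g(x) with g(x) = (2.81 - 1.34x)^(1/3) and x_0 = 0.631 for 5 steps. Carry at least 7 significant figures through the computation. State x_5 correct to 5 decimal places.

1.10391

x_1 = g(0.631000) = 1.252413
x_2 = g(1.252413) = 1.042123
x_3 = g(1.042123) = 1.122288
x_4 = g(1.122288) = 1.093107
x_5 = g(1.093107) = 1.103908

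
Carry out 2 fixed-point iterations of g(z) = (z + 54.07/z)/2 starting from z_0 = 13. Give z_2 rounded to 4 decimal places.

7.4409

z_1 = g(13.000000) = 8.579615
z_2 = g(8.579615) = 7.440881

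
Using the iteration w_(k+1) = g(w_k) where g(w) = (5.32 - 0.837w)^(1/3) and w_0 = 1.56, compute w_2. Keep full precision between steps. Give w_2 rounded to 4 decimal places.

1.5860

w_1 = g(1.560000) = 1.589288
w_2 = g(1.589288) = 1.586046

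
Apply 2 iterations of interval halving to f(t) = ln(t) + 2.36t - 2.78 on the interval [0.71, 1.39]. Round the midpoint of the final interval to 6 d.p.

1.135000

f(0.710000) = -1.446890, f(1.390000) = 0.829704 (opposite signs)
step 1: m = 1.050000, f(m) = -0.253210 < 0 → root in [1.050000, 1.390000]
step 2: m = 1.220000, f(m) = 0.298051 > 0 → root in [1.050000, 1.220000]
Midpoint of [1.050000, 1.220000] = 1.135000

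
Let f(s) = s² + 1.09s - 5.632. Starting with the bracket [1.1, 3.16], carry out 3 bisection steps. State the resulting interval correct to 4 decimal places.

[1.8725, 2.1300]

f(1.100000) = -3.223000, f(3.160000) = 7.798000 (opposite signs)
step 1: m = 2.130000, f(m) = 1.226600 > 0 → root in [1.100000, 2.130000]
step 2: m = 1.615000, f(m) = -1.263425 < 0 → root in [1.615000, 2.130000]
step 3: m = 1.872500, f(m) = -0.084719 < 0 → root in [1.872500, 2.130000]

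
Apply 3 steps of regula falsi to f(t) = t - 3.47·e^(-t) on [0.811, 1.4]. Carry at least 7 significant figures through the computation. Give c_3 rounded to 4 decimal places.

1.1259

f(0.811000) = -0.731115, f(1.400000) = 0.544309
step 1: c = 1.148634, f(c) = 0.048403 > 0 → new bracket [0.811000, 1.148634]
step 2: c = 1.127669, f(c) = 0.004128 > 0 → new bracket [0.811000, 1.127669]
step 3: c = 1.125891, f(c) = 0.000351 > 0 → new bracket [0.811000, 1.125891]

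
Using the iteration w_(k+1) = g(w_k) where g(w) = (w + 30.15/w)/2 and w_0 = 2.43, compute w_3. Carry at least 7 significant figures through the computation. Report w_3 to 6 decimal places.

5.496365

w_1 = g(2.430000) = 7.418704
w_2 = g(7.418704) = 5.741378
w_3 = g(5.741378) = 5.496365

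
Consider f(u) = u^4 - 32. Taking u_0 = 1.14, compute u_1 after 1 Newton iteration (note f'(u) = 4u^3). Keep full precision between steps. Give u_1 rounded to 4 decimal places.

6.2548

Newton update: u ← u − f(u)/f'(u).
u_0 = 1.140000: f = -30.311040, f' = 5.926176 → u_1 = 1.140000 - (-30.311040)/(5.926176) = 6.254772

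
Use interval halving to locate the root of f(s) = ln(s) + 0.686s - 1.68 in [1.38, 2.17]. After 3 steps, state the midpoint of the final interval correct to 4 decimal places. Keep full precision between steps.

1.7256

f(1.380000) = -0.411237, f(2.170000) = 0.583347 (opposite signs)
step 1: m = 1.775000, f(m) = 0.111450 > 0 → root in [1.380000, 1.775000]
step 2: m = 1.577500, f(m) = -0.141994 < 0 → root in [1.577500, 1.775000]
step 3: m = 1.676250, f(m) = -0.013533 < 0 → root in [1.676250, 1.775000]
Midpoint of [1.676250, 1.775000] = 1.725625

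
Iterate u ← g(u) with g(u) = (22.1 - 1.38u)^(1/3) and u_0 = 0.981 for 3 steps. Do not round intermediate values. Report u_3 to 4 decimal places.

2.6430

u_1 = g(0.981000) = 2.747765
u_2 = g(2.747765) = 2.635609
u_3 = g(2.635609) = 2.643015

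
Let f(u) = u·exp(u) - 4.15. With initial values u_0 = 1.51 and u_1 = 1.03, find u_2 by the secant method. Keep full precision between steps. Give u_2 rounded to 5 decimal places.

f(u_0) = 2.685363, f(u_1) = -1.264902
u_2 = 1.030000 - (-1.264902)·(1.030000 - 1.510000)/(-1.264902 - (2.685363)) = 1.183699; f(u_2) = -0.283523

1.18370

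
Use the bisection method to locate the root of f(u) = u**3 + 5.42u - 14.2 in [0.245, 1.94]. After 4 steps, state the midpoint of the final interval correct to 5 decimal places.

1.67516

f(0.245000) = -12.857394, f(1.940000) = 3.616184 (opposite signs)
step 1: m = 1.092500, f(m) = -6.974690 < 0 → root in [1.092500, 1.940000]
step 2: m = 1.516250, f(m) = -2.496045 < 0 → root in [1.516250, 1.940000]
step 3: m = 1.728125, f(m) = 0.327338 > 0 → root in [1.516250, 1.728125]
step 4: m = 1.622187, f(m) = -1.138970 < 0 → root in [1.622187, 1.728125]
Midpoint of [1.622187, 1.728125] = 1.675156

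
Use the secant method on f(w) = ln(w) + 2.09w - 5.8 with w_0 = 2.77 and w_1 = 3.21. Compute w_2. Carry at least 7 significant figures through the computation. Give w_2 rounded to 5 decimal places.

2.35428

Secant update: w_(k+1) = w_k − f(w_k)·(w_k − w_(k-1))/(f(w_k) − f(w_(k-1))).
f(w_0) = 1.008147, f(w_1) = 2.075171
w_2 = 3.210000 - (2.075171)·(3.210000 - 2.770000)/(2.075171 - (1.008147)) = 2.354278; f(w_2) = -0.023324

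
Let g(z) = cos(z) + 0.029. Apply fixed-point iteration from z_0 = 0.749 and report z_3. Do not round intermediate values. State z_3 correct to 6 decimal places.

z_1 = g(0.749000) = 0.761370
z_2 = g(0.761370) = 0.752891
z_3 = g(0.752891) = 0.758715

0.758715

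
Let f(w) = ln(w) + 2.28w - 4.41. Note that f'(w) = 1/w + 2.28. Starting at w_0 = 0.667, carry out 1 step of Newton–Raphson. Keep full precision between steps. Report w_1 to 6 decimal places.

1.538656

Newton update: w ← w − f(w)/f'(w).
w_0 = 0.667000: f = -3.294205, f' = 3.779250 → w_1 = 0.667000 - (-3.294205)/(3.779250) = 1.538656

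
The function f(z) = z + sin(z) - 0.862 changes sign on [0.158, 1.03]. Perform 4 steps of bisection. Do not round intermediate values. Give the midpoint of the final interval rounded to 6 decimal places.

f(0.158000) = -0.546657, f(1.030000) = 1.025299 (opposite signs)
step 1: m = 0.594000, f(m) = 0.291680 > 0 → root in [0.158000, 0.594000]
step 2: m = 0.376000, f(m) = -0.118797 < 0 → root in [0.376000, 0.594000]
step 3: m = 0.485000, f(m) = 0.089208 > 0 → root in [0.376000, 0.485000]
step 4: m = 0.430500, f(m) = -0.014175 < 0 → root in [0.430500, 0.485000]
Midpoint of [0.430500, 0.485000] = 0.457750

0.457750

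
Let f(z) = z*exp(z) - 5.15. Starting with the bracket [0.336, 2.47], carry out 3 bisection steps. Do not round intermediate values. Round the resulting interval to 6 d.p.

f(0.336000) = -4.679822, f(2.470000) = 24.051444 (opposite signs)
step 1: m = 1.403000, f(m) = 0.556540 > 0 → root in [0.336000, 1.403000]
step 2: m = 0.869500, f(m) = -3.075618 < 0 → root in [0.869500, 1.403000]
step 3: m = 1.136250, f(m) = -1.610507 < 0 → root in [1.136250, 1.403000]

[1.136250, 1.403000]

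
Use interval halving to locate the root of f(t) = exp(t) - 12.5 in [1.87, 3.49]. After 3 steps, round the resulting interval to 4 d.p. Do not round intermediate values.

[2.4775, 2.6800]

f(1.870000) = -6.011704, f(3.490000) = 20.285948 (opposite signs)
step 1: m = 2.680000, f(m) = 2.085093 > 0 → root in [1.870000, 2.680000]
step 2: m = 2.275000, f(m) = -2.772081 < 0 → root in [2.275000, 2.680000]
step 3: m = 2.477500, f(m) = -0.588551 < 0 → root in [2.477500, 2.680000]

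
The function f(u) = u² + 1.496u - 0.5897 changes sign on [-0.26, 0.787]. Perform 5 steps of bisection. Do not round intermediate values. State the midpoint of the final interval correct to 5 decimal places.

f(-0.260000) = -0.911060, f(0.787000) = 1.207021 (opposite signs)
step 1: m = 0.263500, f(m) = -0.126072 < 0 → root in [0.263500, 0.787000]
step 2: m = 0.525250, f(m) = 0.471962 > 0 → root in [0.263500, 0.525250]
step 3: m = 0.394375, f(m) = 0.155817 > 0 → root in [0.263500, 0.394375]
step 4: m = 0.328937, f(m) = 0.010590 > 0 → root in [0.263500, 0.328937]
step 5: m = 0.296219, f(m) = -0.058811 < 0 → root in [0.296219, 0.328937]
Midpoint of [0.296219, 0.328937] = 0.312578

0.31258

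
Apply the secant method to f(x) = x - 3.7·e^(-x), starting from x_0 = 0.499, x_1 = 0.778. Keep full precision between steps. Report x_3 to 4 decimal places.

1.1525

Secant update: x_(k+1) = x_k − f(x_k)·(x_k − x_(k-1))/(f(x_k) − f(x_(k-1))).
f(x_0) = -1.747409, f(x_1) = -0.921498
x_2 = 0.778000 - (-0.921498)·(0.778000 - 0.499000)/(-0.921498 - (-1.747409)) = 1.089290; f(x_2) = -0.155594
x_3 = 1.089290 - (-0.155594)·(1.089290 - 0.778000)/(-0.155594 - (-0.921498)) = 1.152529; f(x_3) = -0.016068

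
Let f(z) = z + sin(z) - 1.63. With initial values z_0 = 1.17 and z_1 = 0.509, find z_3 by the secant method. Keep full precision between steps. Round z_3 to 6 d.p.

Secant update: z_(k+1) = z_k − f(z_k)·(z_k − z_(k-1))/(f(z_k) − f(z_(k-1))).
f(z_0) = 0.460751, f(z_1) = -0.633696
z_2 = 0.509000 - (-0.633696)·(0.509000 - 1.170000)/(-0.633696 - (0.460751)) = 0.891726; f(z_2) = 0.039883
z_3 = 0.891726 - (0.039883)·(0.891726 - 0.509000)/(0.039883 - (-0.633696)) = 0.869065; f(z_3) = 0.002790

0.869065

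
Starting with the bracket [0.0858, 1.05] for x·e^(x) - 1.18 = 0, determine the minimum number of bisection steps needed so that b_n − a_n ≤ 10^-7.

24

Initial width b − a = 1.05 − 0.0858 = 0.964200.
After n steps the width is (b−a)/2^n; need (b−a)/2^n ≤ 10^-7.
So n ≥ log₂(0.964200/10^-7) = log₂(9642000.0000) ≈ 23.2009.
Hence n = 24.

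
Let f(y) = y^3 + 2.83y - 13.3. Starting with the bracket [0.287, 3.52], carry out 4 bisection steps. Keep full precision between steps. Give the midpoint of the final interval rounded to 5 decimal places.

f(0.287000) = -12.464150, f(3.520000) = 40.275808 (opposite signs)
step 1: m = 1.903500, f(m) = -1.016120 < 0 → root in [1.903500, 3.520000]
step 2: m = 2.711750, f(m) = 14.315345 > 0 → root in [1.903500, 2.711750]
step 3: m = 2.307625, f(m) = 5.518989 > 0 → root in [1.903500, 2.307625]
step 4: m = 2.105563, f(m) = 1.993529 > 0 → root in [1.903500, 2.105563]
Midpoint of [1.903500, 2.105563] = 2.004531

2.00453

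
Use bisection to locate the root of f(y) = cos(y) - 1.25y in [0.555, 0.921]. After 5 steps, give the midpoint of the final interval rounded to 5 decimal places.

0.64078

f(0.555000) = 0.156150, f(0.921000) = -0.546226 (opposite signs)
step 1: m = 0.738000, f(m) = -0.182684 < 0 → root in [0.555000, 0.738000]
step 2: m = 0.646500, f(m) = -0.009928 < 0 → root in [0.555000, 0.646500]
step 3: m = 0.600750, f(m) = 0.073974 > 0 → root in [0.600750, 0.646500]
step 4: m = 0.623625, f(m) = 0.032236 > 0 → root in [0.623625, 0.646500]
step 5: m = 0.635063, f(m) = 0.011206 > 0 → root in [0.635063, 0.646500]
Midpoint of [0.635063, 0.646500] = 0.640781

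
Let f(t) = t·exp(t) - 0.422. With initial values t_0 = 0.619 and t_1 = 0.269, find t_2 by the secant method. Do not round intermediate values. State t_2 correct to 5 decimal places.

0.29971

f(t_0) = 0.727526, f(t_1) = -0.069972
t_2 = 0.269000 - (-0.069972)·(0.269000 - 0.619000)/(-0.069972 - (0.727526)) = 0.299709; f(t_2) = -0.017553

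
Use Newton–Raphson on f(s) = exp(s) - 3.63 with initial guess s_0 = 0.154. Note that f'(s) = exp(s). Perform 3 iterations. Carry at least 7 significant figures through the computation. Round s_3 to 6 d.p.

s_0 = 0.154000: f = -2.463509, f' = 1.166491 → s_1 = 0.154000 - (-2.463509)/(1.166491) = 2.265897
s_1 = 2.265897: f = 6.009772, f' = 9.639772 → s_2 = 2.265897 - (6.009772)/(9.639772) = 1.642462
s_2 = 1.642462: f = 1.537879, f' = 5.167879 → s_3 = 1.642462 - (1.537879)/(5.167879) = 1.344878

1.344878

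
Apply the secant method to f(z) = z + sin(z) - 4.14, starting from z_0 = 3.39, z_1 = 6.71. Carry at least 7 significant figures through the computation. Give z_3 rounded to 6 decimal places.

Secant update: z_(k+1) = z_k − f(z_k)·(z_k − z_(k-1))/(f(z_k) − f(z_(k-1))).
f(z_0) = -0.995861, f(z_1) = 2.983973
z_2 = 6.710000 - (2.983973)·(6.710000 - 3.390000)/(2.983973 - (-0.995861)) = 4.220752; f(z_2) = -0.800809
z_3 = 4.220752 - (-0.800809)·(4.220752 - 6.710000)/(-0.800809 - (2.983973)) = 4.747444; f(z_3) = -0.391942

4.747444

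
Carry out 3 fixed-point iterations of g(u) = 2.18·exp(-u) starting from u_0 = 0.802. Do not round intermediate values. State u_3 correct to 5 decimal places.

u_1 = g(0.802000) = 0.977580
u_2 = g(0.977580) = 0.820161
u_3 = g(0.820161) = 0.959987

0.95999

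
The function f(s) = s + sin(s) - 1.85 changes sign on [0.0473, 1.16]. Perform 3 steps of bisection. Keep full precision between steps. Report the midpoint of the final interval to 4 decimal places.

f(0.047300) = -1.755418, f(1.160000) = 0.226803 (opposite signs)
step 1: m = 0.603650, f(m) = -0.678699 < 0 → root in [0.603650, 1.160000]
step 2: m = 0.881825, f(m) = -0.196275 < 0 → root in [0.881825, 1.160000]
step 3: m = 1.020912, f(m) = 0.023498 > 0 → root in [0.881825, 1.020912]
Midpoint of [0.881825, 1.020912] = 0.951369

0.9514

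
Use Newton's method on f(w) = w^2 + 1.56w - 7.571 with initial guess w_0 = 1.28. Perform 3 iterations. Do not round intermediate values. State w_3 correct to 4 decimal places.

2.0800

f'(w) = 2w + 1.56
w_0 = 1.280000: f = -3.935800, f' = 4.120000 → w_1 = 1.280000 - (-3.935800)/(4.120000) = 2.235291
w_1 = 2.235291: f = 0.912581, f' = 6.030583 → w_2 = 2.235291 - (0.912581)/(6.030583) = 2.083966
w_2 = 2.083966: f = 0.022899, f' = 5.727931 → w_3 = 2.083966 - (0.022899)/(5.727931) = 2.079968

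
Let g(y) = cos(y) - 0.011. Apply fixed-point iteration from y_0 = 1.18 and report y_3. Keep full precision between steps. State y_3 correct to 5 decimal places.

y_1 = g(1.180000) = 0.369925
y_2 = g(0.369925) = 0.921355
y_3 = g(0.921355) = 0.593742

0.59374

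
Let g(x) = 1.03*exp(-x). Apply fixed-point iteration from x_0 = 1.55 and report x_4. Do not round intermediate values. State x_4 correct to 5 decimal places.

0.65666

x_1 = g(1.550000) = 0.218615
x_2 = g(0.218615) = 0.827740
x_3 = g(0.827740) = 0.450147
x_4 = g(0.450147) = 0.656660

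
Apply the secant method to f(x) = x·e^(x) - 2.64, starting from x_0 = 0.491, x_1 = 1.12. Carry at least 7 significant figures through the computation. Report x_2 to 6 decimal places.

f(x_0) = -1.837731, f(x_1) = 0.792637
x_2 = 1.120000 - (0.792637)·(1.120000 - 0.491000)/(0.792637 - (-1.837731)) = 0.930457; f(x_2) = -0.280672

0.930457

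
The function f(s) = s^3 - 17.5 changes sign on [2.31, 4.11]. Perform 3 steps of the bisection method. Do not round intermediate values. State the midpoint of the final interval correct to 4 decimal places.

f(2.310000) = -5.173609, f(4.110000) = 51.926531 (opposite signs)
step 1: m = 3.210000, f(m) = 15.576161 > 0 → root in [2.310000, 3.210000]
step 2: m = 2.760000, f(m) = 3.524576 > 0 → root in [2.310000, 2.760000]
step 3: m = 2.535000, f(m) = -1.209520 < 0 → root in [2.535000, 2.760000]
Midpoint of [2.535000, 2.760000] = 2.647500

2.6475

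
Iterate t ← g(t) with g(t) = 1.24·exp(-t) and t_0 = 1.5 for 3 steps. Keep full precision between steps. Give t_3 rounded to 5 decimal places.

t_1 = g(1.500000) = 0.276681
t_2 = g(0.276681) = 0.940287
t_3 = g(0.940287) = 0.484239

0.48424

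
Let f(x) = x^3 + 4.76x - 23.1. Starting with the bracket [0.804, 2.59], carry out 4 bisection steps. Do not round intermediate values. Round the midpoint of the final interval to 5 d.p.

2.31094

f(0.804000) = -18.753242, f(2.590000) = 6.602379 (opposite signs)
step 1: m = 1.697000, f(m) = -10.135244 < 0 → root in [1.697000, 2.590000]
step 2: m = 2.143500, f(m) = -3.048432 < 0 → root in [2.143500, 2.590000]
step 3: m = 2.366750, f(m) = 1.423093 > 0 → root in [2.143500, 2.366750]
step 4: m = 2.255125, f(m) = -0.896967 < 0 → root in [2.255125, 2.366750]
Midpoint of [2.255125, 2.366750] = 2.310937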